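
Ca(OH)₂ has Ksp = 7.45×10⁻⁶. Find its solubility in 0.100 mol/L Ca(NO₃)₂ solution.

4.32×10⁻³ M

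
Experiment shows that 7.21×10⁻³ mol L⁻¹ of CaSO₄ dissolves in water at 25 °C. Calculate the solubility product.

Ksp = 5.20×10⁻⁵

CaSO₄(s) ⇌ Ca²⁺(aq) + SO₄²⁻(aq)
For each mole of CaSO₄ that dissolves per liter, [Ca²⁺] = s and [SO₄²⁻] = s; let s denote this solubility.
Ksp = [Ca²⁺][SO₄²⁻] = s · s = s^2
Ksp = (7.21×10⁻³)^2 = 5.20×10⁻⁵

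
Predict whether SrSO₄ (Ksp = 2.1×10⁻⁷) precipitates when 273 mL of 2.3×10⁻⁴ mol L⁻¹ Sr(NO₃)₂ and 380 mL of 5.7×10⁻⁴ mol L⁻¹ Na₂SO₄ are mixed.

Total volume after mixing = 273 + 380 = 653 mL.
[Sr²⁺] = (2.3×10⁻⁴)(273)/653 = 9.6×10⁻⁵ mol L⁻¹
[SO₄²⁻] = (5.7×10⁻⁴)(380)/653 = 3.3×10⁻⁴ mol L⁻¹
Q = [Sr²⁺][SO₄²⁻] = 3.2×10⁻⁸
Q = 3.2×10⁻⁸ < Ksp = 2.1×10⁻⁷, so the solution is unsaturated and no precipitate forms.

No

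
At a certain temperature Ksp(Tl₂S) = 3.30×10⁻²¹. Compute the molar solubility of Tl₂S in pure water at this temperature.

9.38×10⁻⁸ M

Tl₂S(s) ⇌ 2 Tl⁺(aq) + S²⁻(aq)
Let s be the molar solubility. Then [Tl⁺] = 2s and [S²⁻] = s.
Ksp = [Tl⁺]^2[S²⁻] = (2s)^2 · s = 4s^3
4s^3 = 3.30×10⁻²¹  ⇒  s^3 = 8.25×10⁻²²
Taking the 3rd root, s = 9.38×10⁻⁸ M.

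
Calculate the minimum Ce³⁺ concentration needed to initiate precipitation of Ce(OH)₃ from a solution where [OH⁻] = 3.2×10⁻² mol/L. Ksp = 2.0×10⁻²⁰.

6.1×10⁻¹⁶ M

The threshold for precipitation is Q = Ksp.
Ce(OH)₃(s) ⇌ Ce³⁺(aq) + 3 OH⁻(aq)
Ksp = [Ce³⁺][OH⁻]^3 = [Ce³⁺](3.2×10⁻²)^3
[Ce³⁺] = 2.0×10⁻²⁰ / (3.2×10⁻²)^3 = 6.1×10⁻¹⁶
[Ce³⁺] = 6.1×10⁻¹⁶ mol/L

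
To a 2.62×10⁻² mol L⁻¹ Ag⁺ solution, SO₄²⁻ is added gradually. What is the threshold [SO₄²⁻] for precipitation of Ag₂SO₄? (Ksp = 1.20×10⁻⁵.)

Precipitation of each salt begins when its ion product equals Ksp.
Ag₂SO₄(s) ⇌ 2 Ag⁺(aq) + SO₄²⁻(aq)
Ksp = [Ag⁺]^2[SO₄²⁻] = [SO₄²⁻](2.62×10⁻²)^2
[SO₄²⁻] = 1.20×10⁻⁵ / (2.62×10⁻²)^2 = 1.75×10⁻²
[SO₄²⁻] = 1.75×10⁻² mol L⁻¹

1.75×10⁻² M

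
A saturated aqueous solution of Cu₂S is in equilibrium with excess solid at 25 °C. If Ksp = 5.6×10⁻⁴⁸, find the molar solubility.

Cu₂S(s) ⇌ 2 Cu⁺(aq) + S²⁻(aq)
Call the molar solubility s, so that [Cu⁺] = 2s and [S²⁻] = s.
Ksp = [Cu⁺]^2[S²⁻] = (2s)^2 · s = 4s^3
4s^3 = 5.6×10⁻⁴⁸  ⇒  s^3 = 1.4×10⁻⁴⁸
s = (1.4×10⁻⁴⁸)^(1/3) = 1.1×10⁻¹⁶ mol L⁻¹

1.1×10⁻¹⁶ M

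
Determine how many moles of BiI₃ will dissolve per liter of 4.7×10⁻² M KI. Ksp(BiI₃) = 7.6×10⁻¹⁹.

7.3×10⁻¹⁵ M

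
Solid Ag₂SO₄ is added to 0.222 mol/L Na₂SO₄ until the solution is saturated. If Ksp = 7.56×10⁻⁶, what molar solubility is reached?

Ag₂SO₄(s) ⇌ 2 Ag⁺(aq) + SO₄²⁻(aq)
The solution already contains SO₄²⁻ at 0.222 mol/L. Let s be the molar solubility of Ag₂SO₄.
[SO₄²⁻] ≈ 0.222 mol/L (common ion dominates); [Ag⁺] = 2s.
Ksp = [Ag⁺]^2[SO₄²⁻] = (2s)^2(0.222)
(2s)^2 = 7.56×10⁻⁶ / (0.222) = 3.41×10⁻⁵
s = 2.92×10⁻³ mol/L

2.92×10⁻³ M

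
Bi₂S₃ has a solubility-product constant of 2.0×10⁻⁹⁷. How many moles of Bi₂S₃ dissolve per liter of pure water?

1.8×10⁻²⁰ M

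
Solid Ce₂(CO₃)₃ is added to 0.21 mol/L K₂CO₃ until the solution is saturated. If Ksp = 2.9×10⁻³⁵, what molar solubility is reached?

Ce₂(CO₃)₃(s) ⇌ 2 Ce³⁺(aq) + 3 CO₃²⁻(aq)
With CO₃²⁻ already at 0.21 mol/L and s small, take [CO₃²⁻] ≈ 0.21 mol/L and [Ce³⁺] = 2s.
Ksp = [Ce³⁺]^2[CO₃²⁻]^3 = (2s)^2(0.21)^3
(2s)^2 = 2.9×10⁻³⁵ / (0.21)^3 = 3.1×10⁻³³
s = 2.8×10⁻¹⁷ mol/L

2.8×10⁻¹⁷ M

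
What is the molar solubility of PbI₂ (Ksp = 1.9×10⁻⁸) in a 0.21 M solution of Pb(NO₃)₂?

PbI₂(s) ⇌ Pb²⁺(aq) + 2 I⁻(aq)
Pb²⁺ is already present at 0.21 M. If s mol/L of PbI₂ dissolves, [I⁻] = 2s while [Pb²⁺] ≈ 0.21 M.
Ksp = [Pb²⁺][I⁻]^2 = (0.21)(2s)^2
(2s)^2 = 1.9×10⁻⁸ / (0.21) = 9.0×10⁻⁸
s = 1.5×10⁻⁴ M

1.5×10⁻⁴ M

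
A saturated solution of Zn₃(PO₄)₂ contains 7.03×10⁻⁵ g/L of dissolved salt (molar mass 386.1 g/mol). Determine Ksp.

s = (7.03×10⁻⁵ g L⁻¹)/(386.1 g mol⁻¹) = 1.8208×10⁻⁷ M
Zn₃(PO₄)₂(s) ⇌ 3 Zn²⁺(aq) + 2 PO₄³⁻(aq)
With molar solubility s: [Zn²⁺] = 3s, [PO₄³⁻] = 2s.
Ksp = [Zn²⁺]^3[PO₄³⁻]^2 = (3s)^3 · (2s)^2 = 108s^5
Ksp = 108 × (1.8208×10⁻⁷)^5 = 2.16×10⁻³²

Ksp = 2.16×10⁻³²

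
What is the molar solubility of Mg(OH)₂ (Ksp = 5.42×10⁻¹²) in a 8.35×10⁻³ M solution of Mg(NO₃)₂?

Mg(OH)₂(s) ⇌ Mg²⁺(aq) + 2 OH⁻(aq)
The solution already contains Mg²⁺ at 8.35×10⁻³ M. Let s be the molar solubility of Mg(OH)₂.
[Mg²⁺] ≈ 8.35×10⁻³ M (common ion dominates); [OH⁻] = 2s.
Ksp = [Mg²⁺][OH⁻]^2 = (8.35×10⁻³)(2s)^2
(2s)^2 = 5.42×10⁻¹² / (8.35×10⁻³) = 6.49×10⁻¹⁰
s = 1.27×10⁻⁵ M

1.27×10⁻⁵ M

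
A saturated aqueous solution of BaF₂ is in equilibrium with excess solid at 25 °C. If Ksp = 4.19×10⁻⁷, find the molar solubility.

4.71×10⁻³ M

BaF₂(s) ⇌ Ba²⁺(aq) + 2 F⁻(aq)
With molar solubility s: [Ba²⁺] = s, [F⁻] = 2s.
Ksp = [Ba²⁺][F⁻]^2 = s · (2s)^2 = 4s^3
4s^3 = 4.19×10⁻⁷  ⇒  s^3 = 1.05×10⁻⁷
Taking the 3rd root, s = 4.71×10⁻³ mol L⁻¹.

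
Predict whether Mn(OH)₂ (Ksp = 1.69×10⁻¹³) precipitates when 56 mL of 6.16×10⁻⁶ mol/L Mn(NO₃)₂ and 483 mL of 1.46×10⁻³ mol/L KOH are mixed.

Yes

After mixing, V = 56 mL + 483 mL = 539 mL.
[Mn²⁺] = (6.16×10⁻⁶)(56)/539 = 6.40×10⁻⁷ mol/L
[OH⁻] = (1.46×10⁻³)(483)/539 = 1.31×10⁻³ mol/L
Q = [Mn²⁺][OH⁻]^2 = 1.10×10⁻¹²
Because Q > Ksp (1.10×10⁻¹² vs 1.69×10⁻¹³), a precipitate of Mn(OH)₂ forms.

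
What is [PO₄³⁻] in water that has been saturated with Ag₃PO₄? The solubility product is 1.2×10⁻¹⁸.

Ag₃PO₄(s) ⇌ 3 Ag⁺(aq) + PO₄³⁻(aq)
Call the molar solubility s, so that [Ag⁺] = 3s and [PO₄³⁻] = s.
Ksp = [Ag⁺]^3[PO₄³⁻] = (3s)^3 · s = 27s^4 = 1.2×10⁻¹⁸
s = 1.5×10⁻⁵ mol L⁻¹
[PO₄³⁻] = s = 1.5×10⁻⁵ mol L⁻¹

1.5×10⁻⁵ M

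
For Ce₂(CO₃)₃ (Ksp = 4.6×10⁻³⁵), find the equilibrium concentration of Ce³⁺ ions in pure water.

1.1×10⁻⁷ M

Ce₂(CO₃)₃(s) ⇌ 2 Ce³⁺(aq) + 3 CO₃²⁻(aq)
If s mol/L of Ce₂(CO₃)₃ dissolves, [Ce³⁺] = 2s and [CO₃²⁻] = 3s.
Ksp = [Ce³⁺]^2[CO₃²⁻]^3 = (2s)^2 · (3s)^3 = 108s^5 = 4.6×10⁻³⁵
s = 5.3×10⁻⁸ mol/L
[Ce³⁺] = 2s = 1.1×10⁻⁷ mol/L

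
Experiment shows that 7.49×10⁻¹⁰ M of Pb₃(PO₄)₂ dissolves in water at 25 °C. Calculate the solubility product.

Ksp = 2.55×10⁻⁴⁴

Pb₃(PO₄)₂(s) ⇌ 3 Pb²⁺(aq) + 2 PO₄³⁻(aq)
If s mol/L of Pb₃(PO₄)₂ dissolves, [Pb²⁺] = 3s and [PO₄³⁻] = 2s.
Ksp = [Pb²⁺]^3[PO₄³⁻]^2 = (3s)^3 · (2s)^2 = 108s^5
Ksp = 108 × (7.49×10⁻¹⁰)^5 = 2.55×10⁻⁴⁴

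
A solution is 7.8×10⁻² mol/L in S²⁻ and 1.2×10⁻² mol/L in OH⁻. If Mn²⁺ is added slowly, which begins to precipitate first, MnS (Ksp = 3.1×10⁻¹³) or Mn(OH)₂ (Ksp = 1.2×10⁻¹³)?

A salt starts to precipitate once the ion product Q reaches its Ksp.
For MnS: [Mn²⁺] = (Ksp/[S²⁻]) = 4.0×10⁻¹² mol/L
For Mn(OH)₂: [Mn²⁺] = (Ksp/[OH⁻]^2) = 8.3×10⁻¹⁰ mol/L
The smaller threshold [Mn²⁺] is reached first, so MnS precipitates first.

MnS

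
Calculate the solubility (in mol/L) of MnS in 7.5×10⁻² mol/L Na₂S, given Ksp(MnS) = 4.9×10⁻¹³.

6.5×10⁻¹² M

MnS(s) ⇌ Mn²⁺(aq) + S²⁻(aq)
The solution already contains S²⁻ at 7.5×10⁻² mol/L. Let s be the molar solubility of MnS.
[S²⁻] ≈ 7.5×10⁻² mol/L (common ion dominates); [Mn²⁺] = s.
Ksp = [Mn²⁺][S²⁻] = s(7.5×10⁻²)
s = 4.9×10⁻¹³ / (7.5×10⁻²) = 6.5×10⁻¹²
s = 6.5×10⁻¹² mol/L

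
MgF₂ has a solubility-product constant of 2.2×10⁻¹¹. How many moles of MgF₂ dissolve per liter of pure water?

MgF₂(s) ⇌ Mg²⁺(aq) + 2 F⁻(aq)
If s mol/L of MgF₂ dissolves, [Mg²⁺] = s and [F⁻] = 2s.
Ksp = [Mg²⁺][F⁻]^2 = s · (2s)^2 = 4s^3
4s^3 = 2.2×10⁻¹¹  ⇒  s^3 = 5.5×10⁻¹²
s = 1.8×10⁻⁴ M

1.8×10⁻⁴ M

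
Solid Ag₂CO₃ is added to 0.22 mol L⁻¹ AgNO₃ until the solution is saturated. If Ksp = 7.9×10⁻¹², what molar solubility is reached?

1.6×10⁻¹⁰ M

Ag₂CO₃(s) ⇌ 2 Ag⁺(aq) + CO₃²⁻(aq)
Ag⁺ is already present at 0.22 mol L⁻¹. If s mol/L of Ag₂CO₃ dissolves, [CO₃²⁻] = s while [Ag⁺] ≈ 0.22 mol L⁻¹.
Ksp = [Ag⁺]^2[CO₃²⁻] = (0.22)^2s
s = 7.9×10⁻¹² / (0.22)^2 = 1.6×10⁻¹⁰
s = 1.6×10⁻¹⁰ mol L⁻¹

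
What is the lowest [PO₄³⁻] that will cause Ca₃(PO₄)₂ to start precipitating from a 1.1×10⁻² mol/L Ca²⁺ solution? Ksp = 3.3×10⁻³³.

Each salt precipitates once Q = Ksp for that salt.
Ca₃(PO₄)₂(s) ⇌ 3 Ca²⁺(aq) + 2 PO₄³⁻(aq)
Ksp = [Ca²⁺]^3[PO₄³⁻]^2 = [PO₄³⁻]^2(1.1×10⁻²)^3
[PO₄³⁻]^2 = 3.3×10⁻³³ / (1.1×10⁻²)^3 = 2.5×10⁻²⁷
[PO₄³⁻] = 5.0×10⁻¹⁴ mol/L

5.0×10⁻¹⁴ M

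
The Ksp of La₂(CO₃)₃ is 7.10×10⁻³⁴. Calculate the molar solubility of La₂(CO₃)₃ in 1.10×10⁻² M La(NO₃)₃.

6.01×10⁻¹¹ M

La₂(CO₃)₃(s) ⇌ 2 La³⁺(aq) + 3 CO₃²⁻(aq)
Let s be the solubility of La₂(CO₃)₃ here. The common ion gives [La³⁺] ≈ 1.10×10⁻² M, and [CO₃²⁻] = 3s.
Ksp = [La³⁺]^2[CO₃²⁻]^3 = (1.10×10⁻²)^2(3s)^3
(3s)^3 = 7.10×10⁻³⁴ / (1.10×10⁻²)^2 = 5.87×10⁻³⁰
s = 6.01×10⁻¹¹ M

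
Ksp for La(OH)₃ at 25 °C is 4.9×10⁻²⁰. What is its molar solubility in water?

La(OH)₃(s) ⇌ La³⁺(aq) + 3 OH⁻(aq)
Let s be the molar solubility. Then [La³⁺] = s and [OH⁻] = 3s.
Ksp = [La³⁺][OH⁻]^3 = s · (3s)^3 = 27s^4
27s^4 = 4.9×10⁻²⁰  ⇒  s^4 = 1.8×10⁻²¹
s = 6.5×10⁻⁶ M

6.5×10⁻⁶ M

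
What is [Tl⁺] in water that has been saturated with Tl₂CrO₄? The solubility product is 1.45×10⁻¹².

1.43×10⁻⁴ M

Tl₂CrO₄(s) ⇌ 2 Tl⁺(aq) + CrO₄²⁻(aq)
Call the molar solubility s, so that [Tl⁺] = 2s and [CrO₄²⁻] = s.
Ksp = [Tl⁺]^2[CrO₄²⁻] = (2s)^2 · s = 4s^3 = 1.45×10⁻¹²
s = 7.13×10⁻⁵ mol/L
[Tl⁺] = 2s = 1.43×10⁻⁴ mol/L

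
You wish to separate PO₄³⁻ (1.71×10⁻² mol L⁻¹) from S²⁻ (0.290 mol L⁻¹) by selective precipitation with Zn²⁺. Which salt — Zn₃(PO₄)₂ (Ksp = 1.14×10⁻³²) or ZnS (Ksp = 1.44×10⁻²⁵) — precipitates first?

Precipitation begins when Q = Ksp.
For Zn₃(PO₄)₂: [Zn²⁺] = (Ksp/[PO₄³⁻]^2)^(1/3) = 3.39×10⁻¹⁰ mol L⁻¹
For ZnS: [Zn²⁺] = (Ksp/[S²⁻]) = 4.97×10⁻²⁵ mol L⁻¹
The smaller threshold [Zn²⁺] is reached first, so ZnS precipitates first.

ZnS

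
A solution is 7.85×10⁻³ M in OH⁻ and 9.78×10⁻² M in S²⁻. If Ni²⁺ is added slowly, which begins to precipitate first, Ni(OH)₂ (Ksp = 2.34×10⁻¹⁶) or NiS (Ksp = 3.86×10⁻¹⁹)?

NiS

The threshold for precipitation is Q = Ksp.
For Ni(OH)₂: [Ni²⁺] = (Ksp/[OH⁻]^2) = 3.80×10⁻¹² M
For NiS: [Ni²⁺] = (Ksp/[S²⁻]) = 3.95×10⁻¹⁸ M
Since NiS needs less Ni²⁺ to reach saturation, it precipitates first.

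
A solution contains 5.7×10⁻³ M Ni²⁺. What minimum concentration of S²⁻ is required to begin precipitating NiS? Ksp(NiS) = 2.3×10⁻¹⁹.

4.0×10⁻¹⁷ M

The threshold for precipitation is Q = Ksp.
NiS(s) ⇌ Ni²⁺(aq) + S²⁻(aq)
Ksp = [Ni²⁺][S²⁻] = [S²⁻](5.7×10⁻³)
[S²⁻] = 2.3×10⁻¹⁹ / (5.7×10⁻³) = 4.0×10⁻¹⁷
[S²⁻] = 4.0×10⁻¹⁷ M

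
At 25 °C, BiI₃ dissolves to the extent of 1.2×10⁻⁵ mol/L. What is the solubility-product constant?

Ksp = 5.6×10⁻¹⁹

BiI₃(s) ⇌ Bi³⁺(aq) + 3 I⁻(aq)
Call the molar solubility s, so that [Bi³⁺] = s and [I⁻] = 3s.
Ksp = [Bi³⁺][I⁻]^3 = s · (3s)^3 = 27s^4
Ksp = 27 × (1.2×10⁻⁵)^4 = 5.6×10⁻¹⁹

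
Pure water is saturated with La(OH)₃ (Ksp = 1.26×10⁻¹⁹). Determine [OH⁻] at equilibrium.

2.48×10⁻⁵ M

La(OH)₃(s) ⇌ La³⁺(aq) + 3 OH⁻(aq)
For each mole of La(OH)₃ that dissolves per liter, [La³⁺] = s and [OH⁻] = 3s; let s denote this solubility.
Ksp = [La³⁺][OH⁻]^3 = s · (3s)^3 = 27s^4 = 1.26×10⁻¹⁹
s = 8.27×10⁻⁶ mol/L
[OH⁻] = 3s = 2.48×10⁻⁵ mol/L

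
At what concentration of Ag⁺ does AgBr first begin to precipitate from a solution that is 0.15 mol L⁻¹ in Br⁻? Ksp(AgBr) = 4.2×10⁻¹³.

The threshold for precipitation is Q = Ksp.
AgBr(s) ⇌ Ag⁺(aq) + Br⁻(aq)
Ksp = [Ag⁺][Br⁻] = [Ag⁺](0.15)
[Ag⁺] = 4.2×10⁻¹³ / (0.15) = 2.8×10⁻¹²
[Ag⁺] = 2.8×10⁻¹² mol L⁻¹

2.8×10⁻¹² M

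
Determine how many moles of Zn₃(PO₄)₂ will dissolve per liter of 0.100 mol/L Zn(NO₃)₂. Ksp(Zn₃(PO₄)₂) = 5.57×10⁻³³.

1.18×10⁻¹⁵ M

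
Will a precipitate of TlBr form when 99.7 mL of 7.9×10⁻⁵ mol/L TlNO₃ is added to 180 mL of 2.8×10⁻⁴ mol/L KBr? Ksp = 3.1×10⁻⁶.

No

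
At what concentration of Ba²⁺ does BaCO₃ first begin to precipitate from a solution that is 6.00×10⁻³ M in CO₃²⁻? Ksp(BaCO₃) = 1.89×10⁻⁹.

3.15×10⁻⁷ M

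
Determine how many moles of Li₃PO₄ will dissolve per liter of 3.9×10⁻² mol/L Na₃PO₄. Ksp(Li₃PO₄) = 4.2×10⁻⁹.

Li₃PO₄(s) ⇌ 3 Li⁺(aq) + PO₄³⁻(aq)
Let s be the solubility of Li₃PO₄ here. The common ion gives [PO₄³⁻] ≈ 3.9×10⁻² mol/L, and [Li⁺] = 3s.
Ksp = [Li⁺]^3[PO₄³⁻] = (3s)^3(3.9×10⁻²)
(3s)^3 = 4.2×10⁻⁹ / (3.9×10⁻²) = 1.1×10⁻⁷
s = 1.6×10⁻³ mol/L

1.6×10⁻³ M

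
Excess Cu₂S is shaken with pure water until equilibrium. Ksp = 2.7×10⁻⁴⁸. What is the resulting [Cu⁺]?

Cu₂S(s) ⇌ 2 Cu⁺(aq) + S²⁻(aq)
With molar solubility s: [Cu⁺] = 2s, [S²⁻] = s.
Ksp = [Cu⁺]^2[S²⁻] = (2s)^2 · s = 4s^3 = 2.7×10⁻⁴⁸
s = 8.8×10⁻¹⁷ mol/L
[Cu⁺] = 2s = 1.8×10⁻¹⁶ mol/L

1.8×10⁻¹⁶ M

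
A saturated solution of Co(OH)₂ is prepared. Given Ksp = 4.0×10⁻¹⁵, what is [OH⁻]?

Co(OH)₂(s) ⇌ Co²⁺(aq) + 2 OH⁻(aq)
Let s be the molar solubility. Then [Co²⁺] = s and [OH⁻] = 2s.
Ksp = [Co²⁺][OH⁻]^2 = s · (2s)^2 = 4s^3 = 4.0×10⁻¹⁵
s = 1.0×10⁻⁵ mol L⁻¹
[OH⁻] = 2s = 2.0×10⁻⁵ mol L⁻¹

2.0×10⁻⁵ M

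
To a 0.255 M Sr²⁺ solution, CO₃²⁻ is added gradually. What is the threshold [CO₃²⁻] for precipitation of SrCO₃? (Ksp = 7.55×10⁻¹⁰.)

A salt starts to precipitate once the ion product Q reaches its Ksp.
SrCO₃(s) ⇌ Sr²⁺(aq) + CO₃²⁻(aq)
Ksp = [Sr²⁺][CO₃²⁻] = [CO₃²⁻](0.255)
[CO₃²⁻] = 7.55×10⁻¹⁰ / (0.255) = 2.96×10⁻⁹
[CO₃²⁻] = 2.96×10⁻⁹ M

2.96×10⁻⁹ M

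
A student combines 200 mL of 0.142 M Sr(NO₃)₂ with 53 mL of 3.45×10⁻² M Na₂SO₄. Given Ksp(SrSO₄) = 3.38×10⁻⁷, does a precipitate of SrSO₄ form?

Yes

The combined volume is 253 mL.
[Sr²⁺] = (0.142)(200)/253 = 0.112 M
[SO₄²⁻] = (3.45×10⁻²)(53)/253 = 7.23×10⁻³ M
Q = [Sr²⁺][SO₄²⁻] = 8.11×10⁻⁴
Because Q > Ksp (8.11×10⁻⁴ vs 3.38×10⁻⁷), a precipitate of SrSO₄ forms.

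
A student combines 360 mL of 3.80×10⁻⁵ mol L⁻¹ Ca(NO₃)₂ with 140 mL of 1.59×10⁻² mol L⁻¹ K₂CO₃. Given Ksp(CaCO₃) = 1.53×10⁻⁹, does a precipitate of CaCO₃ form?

Yes

The combined volume is 500 mL.
[Ca²⁺] = (3.80×10⁻⁵)(360)/500 = 2.74×10⁻⁵ mol L⁻¹
[CO₃²⁻] = (1.59×10⁻²)(140)/500 = 4.45×10⁻³ mol L⁻¹
Q = [Ca²⁺][CO₃²⁻] = 1.22×10⁻⁷
Because Q > Ksp (1.22×10⁻⁷ vs 1.53×10⁻⁹), a precipitate of CaCO₃ forms.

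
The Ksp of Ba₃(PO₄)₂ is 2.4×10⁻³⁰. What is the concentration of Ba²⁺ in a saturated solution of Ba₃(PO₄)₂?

Ba₃(PO₄)₂(s) ⇌ 3 Ba²⁺(aq) + 2 PO₄³⁻(aq)
Call the molar solubility s, so that [Ba²⁺] = 3s and [PO₄³⁻] = 2s.
Ksp = [Ba²⁺]^3[PO₄³⁻]^2 = (3s)^3 · (2s)^2 = 108s^5 = 2.4×10⁻³⁰
s = 4.7×10⁻⁷ mol/L
[Ba²⁺] = 3s = 1.4×10⁻⁶ mol/L

1.4×10⁻⁶ M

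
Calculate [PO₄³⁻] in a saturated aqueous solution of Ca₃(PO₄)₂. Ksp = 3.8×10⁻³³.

Ca₃(PO₄)₂(s) ⇌ 3 Ca²⁺(aq) + 2 PO₄³⁻(aq)
For each mole of Ca₃(PO₄)₂ that dissolves per liter, [Ca²⁺] = 3s and [PO₄³⁻] = 2s; let s denote this solubility.
Ksp = [Ca²⁺]^3[PO₄³⁻]^2 = (3s)^3 · (2s)^2 = 108s^5 = 3.8×10⁻³³
s = 1.3×10⁻⁷ mol L⁻¹
[PO₄³⁻] = 2s = 2.6×10⁻⁷ mol L⁻¹

2.6×10⁻⁷ M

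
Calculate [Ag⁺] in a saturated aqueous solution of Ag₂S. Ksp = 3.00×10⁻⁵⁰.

3.91×10⁻¹⁷ M

Ag₂S(s) ⇌ 2 Ag⁺(aq) + S²⁻(aq)
Let s be the molar solubility. Then [Ag⁺] = 2s and [S²⁻] = s.
Ksp = [Ag⁺]^2[S²⁻] = (2s)^2 · s = 4s^3 = 3.00×10⁻⁵⁰
s = 1.96×10⁻¹⁷ mol/L
[Ag⁺] = 2s = 3.91×10⁻¹⁷ mol/L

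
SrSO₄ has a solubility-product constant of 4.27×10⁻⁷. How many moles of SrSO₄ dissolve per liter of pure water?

SrSO₄(s) ⇌ Sr²⁺(aq) + SO₄²⁻(aq)
Let s be the molar solubility. Then [Sr²⁺] = s and [SO₄²⁻] = s.
Ksp = [Sr²⁺][SO₄²⁻] = s · s = s^2
s^2 = 4.27×10⁻⁷
Taking the 2nd root, s = 6.53×10⁻⁴ M.

6.53×10⁻⁴ M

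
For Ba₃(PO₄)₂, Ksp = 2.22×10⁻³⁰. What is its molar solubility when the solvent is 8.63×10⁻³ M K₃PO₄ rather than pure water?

Ba₃(PO₄)₂(s) ⇌ 3 Ba²⁺(aq) + 2 PO₄³⁻(aq)
The solution already contains PO₄³⁻ at 8.63×10⁻³ M. Let s be the molar solubility of Ba₃(PO₄)₂.
[PO₄³⁻] ≈ 8.63×10⁻³ M (common ion dominates); [Ba²⁺] = 3s.
Ksp = [Ba²⁺]^3[PO₄³⁻]^2 = (3s)^3(8.63×10⁻³)^2
(3s)^3 = 2.22×10⁻³⁰ / (8.63×10⁻³)^2 = 2.98×10⁻²⁶
s = 1.03×10⁻⁹ M

1.03×10⁻⁹ M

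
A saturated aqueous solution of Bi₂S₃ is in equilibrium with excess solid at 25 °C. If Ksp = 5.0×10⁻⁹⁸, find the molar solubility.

Bi₂S₃(s) ⇌ 2 Bi³⁺(aq) + 3 S²⁻(aq)
Let s be the molar solubility. Then [Bi³⁺] = 2s and [S²⁻] = 3s.
Ksp = [Bi³⁺]^2[S²⁻]^3 = (2s)^2 · (3s)^3 = 108s^5
108s^5 = 5.0×10⁻⁹⁸  ⇒  s^5 = 4.6×10⁻¹⁰⁰
s = 1.4×10⁻²⁰ mol/L

1.4×10⁻²⁰ M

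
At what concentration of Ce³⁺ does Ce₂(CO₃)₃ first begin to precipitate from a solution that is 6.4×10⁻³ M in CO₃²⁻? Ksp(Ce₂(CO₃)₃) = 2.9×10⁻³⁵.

Each salt precipitates once Q = Ksp for that salt.
Ce₂(CO₃)₃(s) ⇌ 2 Ce³⁺(aq) + 3 CO₃²⁻(aq)
Ksp = [Ce³⁺]^2[CO₃²⁻]^3 = [Ce³⁺]^2(6.4×10⁻³)^3
[Ce³⁺]^2 = 2.9×10⁻³⁵ / (6.4×10⁻³)^3 = 1.1×10⁻²⁸
[Ce³⁺] = 1.1×10⁻¹⁴ M

1.1×10⁻¹⁴ M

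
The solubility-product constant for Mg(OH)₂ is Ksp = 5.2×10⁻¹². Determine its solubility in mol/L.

Mg(OH)₂(s) ⇌ Mg²⁺(aq) + 2 OH⁻(aq)
For each mole of Mg(OH)₂ that dissolves per liter, [Mg²⁺] = s and [OH⁻] = 2s; let s denote this solubility.
Ksp = [Mg²⁺][OH⁻]^2 = s · (2s)^2 = 4s^3
4s^3 = 5.2×10⁻¹²  ⇒  s^3 = 1.3×10⁻¹²
s = (1.3×10⁻¹²)^(1/3) = 1.1×10⁻⁴ mol/L

1.1×10⁻⁴ M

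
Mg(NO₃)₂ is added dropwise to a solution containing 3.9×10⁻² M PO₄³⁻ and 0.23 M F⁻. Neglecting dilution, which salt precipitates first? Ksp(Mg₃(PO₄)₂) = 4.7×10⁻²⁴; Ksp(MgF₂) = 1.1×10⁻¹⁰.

MgF₂

A salt starts to precipitate once the ion product Q reaches its Ksp.
For Mg₃(PO₄)₂: [Mg²⁺] = (Ksp/[PO₄³⁻]^2)^(1/3) = 1.5×10⁻⁷ M
For MgF₂: [Mg²⁺] = (Ksp/[F⁻]^2) = 2.1×10⁻⁹ M
The smaller threshold [Mg²⁺] is reached first, so MgF₂ precipitates first.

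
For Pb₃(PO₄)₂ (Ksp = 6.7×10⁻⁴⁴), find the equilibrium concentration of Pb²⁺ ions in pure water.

Pb₃(PO₄)₂(s) ⇌ 3 Pb²⁺(aq) + 2 PO₄³⁻(aq)
With molar solubility s: [Pb²⁺] = 3s, [PO₄³⁻] = 2s.
Ksp = [Pb²⁺]^3[PO₄³⁻]^2 = (3s)^3 · (2s)^2 = 108s^5 = 6.7×10⁻⁴⁴
s = 9.1×10⁻¹⁰ mol L⁻¹
[Pb²⁺] = 3s = 2.7×10⁻⁹ mol L⁻¹

2.7×10⁻⁹ M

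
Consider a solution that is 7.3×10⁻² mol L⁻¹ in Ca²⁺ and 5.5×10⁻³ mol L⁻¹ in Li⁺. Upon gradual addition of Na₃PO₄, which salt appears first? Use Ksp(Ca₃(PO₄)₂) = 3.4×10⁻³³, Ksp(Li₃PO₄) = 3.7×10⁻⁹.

Each salt precipitates once Q = Ksp for that salt.
For Ca₃(PO₄)₂: [PO₄³⁻] = (Ksp/[Ca²⁺]^3)^(1/2) = 3.0×10⁻¹⁵ mol L⁻¹
For Li₃PO₄: [PO₄³⁻] = (Ksp/[Li⁺]^3) = 2.2×10⁻² mol L⁻¹
Ca₃(PO₄)₂ requires the lower [PO₄³⁻], so it precipitates first.

Ca₃(PO₄)₂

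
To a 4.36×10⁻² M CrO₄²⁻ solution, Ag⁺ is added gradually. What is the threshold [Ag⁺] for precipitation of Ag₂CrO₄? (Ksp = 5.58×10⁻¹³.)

Precipitation begins when Q = Ksp.
Ag₂CrO₄(s) ⇌ 2 Ag⁺(aq) + CrO₄²⁻(aq)
Ksp = [Ag⁺]^2[CrO₄²⁻] = [Ag⁺]^2(4.36×10⁻²)
[Ag⁺]^2 = 5.58×10⁻¹³ / (4.36×10⁻²) = 1.28×10⁻¹¹
[Ag⁺] = 3.58×10⁻⁶ M

3.58×10⁻⁶ M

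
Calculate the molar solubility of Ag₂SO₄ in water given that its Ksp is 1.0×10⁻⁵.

Ag₂SO₄(s) ⇌ 2 Ag⁺(aq) + SO₄²⁻(aq)
For each mole of Ag₂SO₄ that dissolves per liter, [Ag⁺] = 2s and [SO₄²⁻] = s; let s denote this solubility.
Ksp = [Ag⁺]^2[SO₄²⁻] = (2s)^2 · s = 4s^3
4s^3 = 1.0×10⁻⁵  ⇒  s^3 = 2.5×10⁻⁶
Taking the 3rd root, s = 1.4×10⁻² mol L⁻¹.

1.4×10⁻² M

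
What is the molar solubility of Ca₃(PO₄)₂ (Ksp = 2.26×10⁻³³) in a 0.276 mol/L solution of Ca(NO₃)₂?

1.64×10⁻¹⁶ M

Ca₃(PO₄)₂(s) ⇌ 3 Ca²⁺(aq) + 2 PO₄³⁻(aq)
Let s be the solubility of Ca₃(PO₄)₂ here. The common ion gives [Ca²⁺] ≈ 0.276 mol/L, and [PO₄³⁻] = 2s.
Ksp = [Ca²⁺]^3[PO₄³⁻]^2 = (0.276)^3(2s)^2
(2s)^2 = 2.26×10⁻³³ / (0.276)^3 = 1.07×10⁻³¹
s = 1.64×10⁻¹⁶ mol/L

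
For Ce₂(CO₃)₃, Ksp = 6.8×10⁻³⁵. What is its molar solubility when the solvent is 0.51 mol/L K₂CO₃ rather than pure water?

Ce₂(CO₃)₃(s) ⇌ 2 Ce³⁺(aq) + 3 CO₃²⁻(aq)
The solution already contains CO₃²⁻ at 0.51 mol/L. Let s be the molar solubility of Ce₂(CO₃)₃.
[CO₃²⁻] ≈ 0.51 mol/L (common ion dominates); [Ce³⁺] = 2s.
Ksp = [Ce³⁺]^2[CO₃²⁻]^3 = (2s)^2(0.51)^3
(2s)^2 = 6.8×10⁻³⁵ / (0.51)^3 = 5.1×10⁻³⁴
s = 1.1×10⁻¹⁷ mol/L

1.1×10⁻¹⁷ M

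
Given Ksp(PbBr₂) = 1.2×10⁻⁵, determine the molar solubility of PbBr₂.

PbBr₂(s) ⇌ Pb²⁺(aq) + 2 Br⁻(aq)
Call the molar solubility s, so that [Pb²⁺] = s and [Br⁻] = 2s.
Ksp = [Pb²⁺][Br⁻]^2 = s · (2s)^2 = 4s^3
4s^3 = 1.2×10⁻⁵  ⇒  s^3 = 3.0×10⁻⁶
Taking the 3rd root, s = 1.4×10⁻² M.

1.4×10⁻² M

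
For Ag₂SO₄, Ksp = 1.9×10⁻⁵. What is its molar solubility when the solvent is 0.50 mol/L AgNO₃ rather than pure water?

Ag₂SO₄(s) ⇌ 2 Ag⁺(aq) + SO₄²⁻(aq)
With Ag⁺ already at 0.50 mol/L and s small, take [Ag⁺] ≈ 0.50 mol/L and [SO₄²⁻] = s.
Ksp = [Ag⁺]^2[SO₄²⁻] = (0.50)^2s
s = 1.9×10⁻⁵ / (0.50)^2 = 7.6×10⁻⁵
s = 7.6×10⁻⁵ mol/L

7.6×10⁻⁵ M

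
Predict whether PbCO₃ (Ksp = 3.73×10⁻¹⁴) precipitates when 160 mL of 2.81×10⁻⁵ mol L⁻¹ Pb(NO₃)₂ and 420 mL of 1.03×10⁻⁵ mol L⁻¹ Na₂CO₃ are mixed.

Total volume after mixing = 160 + 420 = 580 mL.
[Pb²⁺] = (2.81×10⁻⁵)(160)/580 = 7.75×10⁻⁶ mol L⁻¹
[CO₃²⁻] = (1.03×10⁻⁵)(420)/580 = 7.46×10⁻⁶ mol L⁻¹
Q = [Pb²⁺][CO₃²⁻] = 5.78×10⁻¹¹
Q = 5.78×10⁻¹¹ > Ksp = 3.73×10⁻¹⁴, so the solution is supersaturated and PbCO₃ precipitates.

Yes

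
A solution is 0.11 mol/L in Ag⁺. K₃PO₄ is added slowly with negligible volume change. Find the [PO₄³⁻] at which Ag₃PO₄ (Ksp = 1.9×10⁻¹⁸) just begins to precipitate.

1.4×10⁻¹⁵ M

Each salt precipitates once Q = Ksp for that salt.
Ag₃PO₄(s) ⇌ 3 Ag⁺(aq) + PO₄³⁻(aq)
Ksp = [Ag⁺]^3[PO₄³⁻] = [PO₄³⁻](0.11)^3
[PO₄³⁻] = 1.9×10⁻¹⁸ / (0.11)^3 = 1.4×10⁻¹⁵
[PO₄³⁻] = 1.4×10⁻¹⁵ mol/L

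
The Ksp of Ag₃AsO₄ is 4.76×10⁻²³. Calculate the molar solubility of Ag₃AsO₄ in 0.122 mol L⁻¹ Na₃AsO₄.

2.44×10⁻⁸ M

Ag₃AsO₄(s) ⇌ 3 Ag⁺(aq) + AsO₄³⁻(aq)
AsO₄³⁻ is already present at 0.122 mol L⁻¹. If s mol/L of Ag₃AsO₄ dissolves, [Ag⁺] = 3s while [AsO₄³⁻] ≈ 0.122 mol L⁻¹.
Ksp = [Ag⁺]^3[AsO₄³⁻] = (3s)^3(0.122)
(3s)^3 = 4.76×10⁻²³ / (0.122) = 3.90×10⁻²²
s = 2.44×10⁻⁸ mol L⁻¹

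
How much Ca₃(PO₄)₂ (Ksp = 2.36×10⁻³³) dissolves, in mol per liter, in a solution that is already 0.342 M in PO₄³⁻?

9.07×10⁻¹² M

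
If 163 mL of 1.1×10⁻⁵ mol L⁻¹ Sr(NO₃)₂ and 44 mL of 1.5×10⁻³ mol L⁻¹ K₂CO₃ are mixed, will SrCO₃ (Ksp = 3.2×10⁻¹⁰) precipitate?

Yes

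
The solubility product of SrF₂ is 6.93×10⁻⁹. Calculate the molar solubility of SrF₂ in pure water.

1.20×10⁻³ M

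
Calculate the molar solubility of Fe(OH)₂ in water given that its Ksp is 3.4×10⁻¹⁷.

2.0×10⁻⁶ M

Fe(OH)₂(s) ⇌ Fe²⁺(aq) + 2 OH⁻(aq)
With molar solubility s: [Fe²⁺] = s, [OH⁻] = 2s.
Ksp = [Fe²⁺][OH⁻]^2 = s · (2s)^2 = 4s^3
4s^3 = 3.4×10⁻¹⁷  ⇒  s^3 = 8.5×10⁻¹⁸
Taking the 3rd root, s = 2.0×10⁻⁶ mol L⁻¹.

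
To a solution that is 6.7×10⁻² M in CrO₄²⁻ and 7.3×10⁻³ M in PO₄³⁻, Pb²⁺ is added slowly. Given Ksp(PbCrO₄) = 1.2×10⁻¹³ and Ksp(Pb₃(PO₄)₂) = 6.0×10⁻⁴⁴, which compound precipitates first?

Pb₃(PO₄)₂

Precipitation begins when Q = Ksp.
For PbCrO₄: [Pb²⁺] = (Ksp/[CrO₄²⁻]) = 1.8×10⁻¹² M
For Pb₃(PO₄)₂: [Pb²⁺] = (Ksp/[PO₄³⁻]^2)^(1/3) = 1.0×10⁻¹³ M
The smaller threshold [Pb²⁺] is reached first, so Pb₃(PO₄)₂ precipitates first.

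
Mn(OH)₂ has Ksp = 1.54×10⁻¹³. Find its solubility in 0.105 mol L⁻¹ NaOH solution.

Mn(OH)₂(s) ⇌ Mn²⁺(aq) + 2 OH⁻(aq)
With OH⁻ already at 0.105 mol L⁻¹ and s small, take [OH⁻] ≈ 0.105 mol L⁻¹ and [Mn²⁺] = s.
Ksp = [Mn²⁺][OH⁻]^2 = s(0.105)^2
s = 1.54×10⁻¹³ / (0.105)^2 = 1.40×10⁻¹¹
s = 1.40×10⁻¹¹ mol L⁻¹

1.40×10⁻¹¹ M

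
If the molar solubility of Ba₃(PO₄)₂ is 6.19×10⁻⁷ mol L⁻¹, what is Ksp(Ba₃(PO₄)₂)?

Ksp = 9.81×10⁻³⁰

Ba₃(PO₄)₂(s) ⇌ 3 Ba²⁺(aq) + 2 PO₄³⁻(aq)
For each mole of Ba₃(PO₄)₂ that dissolves per liter, [Ba²⁺] = 3s and [PO₄³⁻] = 2s; let s denote this solubility.
Ksp = [Ba²⁺]^3[PO₄³⁻]^2 = (3s)^3 · (2s)^2 = 108s^5
Ksp = 108 × (6.19×10⁻⁷)^5 = 9.81×10⁻³⁰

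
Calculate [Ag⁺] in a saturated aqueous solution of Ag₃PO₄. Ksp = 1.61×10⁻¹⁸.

4.69×10⁻⁵ M

Ag₃PO₄(s) ⇌ 3 Ag⁺(aq) + PO₄³⁻(aq)
For each mole of Ag₃PO₄ that dissolves per liter, [Ag⁺] = 3s and [PO₄³⁻] = s; let s denote this solubility.
Ksp = [Ag⁺]^3[PO₄³⁻] = (3s)^3 · s = 27s^4 = 1.61×10⁻¹⁸
s = 1.56×10⁻⁵ mol L⁻¹
[Ag⁺] = 3s = 4.69×10⁻⁵ mol L⁻¹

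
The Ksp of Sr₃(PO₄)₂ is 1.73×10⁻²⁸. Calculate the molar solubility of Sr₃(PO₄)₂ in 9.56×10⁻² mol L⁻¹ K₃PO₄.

8.88×10⁻¹⁰ M

Sr₃(PO₄)₂(s) ⇌ 3 Sr²⁺(aq) + 2 PO₄³⁻(aq)
PO₄³⁻ is already present at 9.56×10⁻² mol L⁻¹. If s mol/L of Sr₃(PO₄)₂ dissolves, [Sr²⁺] = 3s while [PO₄³⁻] ≈ 9.56×10⁻² mol L⁻¹.
Ksp = [Sr²⁺]^3[PO₄³⁻]^2 = (3s)^3(9.56×10⁻²)^2
(3s)^3 = 1.73×10⁻²⁸ / (9.56×10⁻²)^2 = 1.89×10⁻²⁶
s = 8.88×10⁻¹⁰ mol L⁻¹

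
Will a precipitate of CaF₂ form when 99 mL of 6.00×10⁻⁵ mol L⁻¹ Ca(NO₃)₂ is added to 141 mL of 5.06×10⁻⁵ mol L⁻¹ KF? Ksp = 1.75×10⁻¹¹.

No

Total volume after mixing = 99 + 141 = 240 mL.
[Ca²⁺] = (6.00×10⁻⁵)(99)/240 = 2.48×10⁻⁵ mol L⁻¹
[F⁻] = (5.06×10⁻⁵)(141)/240 = 2.97×10⁻⁵ mol L⁻¹
Q = [Ca²⁺][F⁻]^2 = 2.19×10⁻¹⁴
Q = 2.19×10⁻¹⁴ < Ksp = 1.75×10⁻¹¹, so the solution is unsaturated and no precipitate forms.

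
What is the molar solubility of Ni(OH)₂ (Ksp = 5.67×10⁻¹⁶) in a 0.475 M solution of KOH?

Ni(OH)₂(s) ⇌ Ni²⁺(aq) + 2 OH⁻(aq)
OH⁻ is already present at 0.475 M. If s mol/L of Ni(OH)₂ dissolves, [Ni²⁺] = s while [OH⁻] ≈ 0.475 M.
Ksp = [Ni²⁺][OH⁻]^2 = s(0.475)^2
s = 5.67×10⁻¹⁶ / (0.475)^2 = 2.51×10⁻¹⁵
s = 2.51×10⁻¹⁵ M

2.51×10⁻¹⁵ M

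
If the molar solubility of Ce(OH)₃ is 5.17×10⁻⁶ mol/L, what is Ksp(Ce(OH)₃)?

Ce(OH)₃(s) ⇌ Ce³⁺(aq) + 3 OH⁻(aq)
For each mole of Ce(OH)₃ that dissolves per liter, [Ce³⁺] = s and [OH⁻] = 3s; let s denote this solubility.
Ksp = [Ce³⁺][OH⁻]^3 = s · (3s)^3 = 27s^4
Ksp = 27 × (5.17×10⁻⁶)^4 = 1.93×10⁻²⁰

Ksp = 1.93×10⁻²⁰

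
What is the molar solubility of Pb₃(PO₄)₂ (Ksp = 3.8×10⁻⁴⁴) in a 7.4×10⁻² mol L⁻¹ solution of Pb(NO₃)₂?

4.8×10⁻²¹ M

Pb₃(PO₄)₂(s) ⇌ 3 Pb²⁺(aq) + 2 PO₄³⁻(aq)
Let s be the solubility of Pb₃(PO₄)₂ here. The common ion gives [Pb²⁺] ≈ 7.4×10⁻² mol L⁻¹, and [PO₄³⁻] = 2s.
Ksp = [Pb²⁺]^3[PO₄³⁻]^2 = (7.4×10⁻²)^3(2s)^2
(2s)^2 = 3.8×10⁻⁴⁴ / (7.4×10⁻²)^3 = 9.4×10⁻⁴¹
s = 4.8×10⁻²¹ mol L⁻¹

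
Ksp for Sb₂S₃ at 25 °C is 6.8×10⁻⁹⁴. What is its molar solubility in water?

9.1×10⁻²⁰ M

Sb₂S₃(s) ⇌ 2 Sb³⁺(aq) + 3 S²⁻(aq)
Call the molar solubility s, so that [Sb³⁺] = 2s and [S²⁻] = 3s.
Ksp = [Sb³⁺]^2[S²⁻]^3 = (2s)^2 · (3s)^3 = 108s^5
108s^5 = 6.8×10⁻⁹⁴  ⇒  s^5 = 6.3×10⁻⁹⁶
s = (6.3×10⁻⁹⁶)^(1/5) = 9.1×10⁻²⁰ mol/L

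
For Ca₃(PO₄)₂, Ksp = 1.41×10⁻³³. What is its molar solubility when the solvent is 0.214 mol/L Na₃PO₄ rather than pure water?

1.04×10⁻¹¹ M

Ca₃(PO₄)₂(s) ⇌ 3 Ca²⁺(aq) + 2 PO₄³⁻(aq)
With PO₄³⁻ already at 0.214 mol/L and s small, take [PO₄³⁻] ≈ 0.214 mol/L and [Ca²⁺] = 3s.
Ksp = [Ca²⁺]^3[PO₄³⁻]^2 = (3s)^3(0.214)^2
(3s)^3 = 1.41×10⁻³³ / (0.214)^2 = 3.08×10⁻³²
s = 1.04×10⁻¹¹ mol/L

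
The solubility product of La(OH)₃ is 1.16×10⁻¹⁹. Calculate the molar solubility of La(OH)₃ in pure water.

La(OH)₃(s) ⇌ La³⁺(aq) + 3 OH⁻(aq)
Call the molar solubility s, so that [La³⁺] = s and [OH⁻] = 3s.
Ksp = [La³⁺][OH⁻]^3 = s · (3s)^3 = 27s^4
27s^4 = 1.16×10⁻¹⁹  ⇒  s^4 = 4.30×10⁻²¹
s = (4.30×10⁻²¹)^(1/4) = 8.10×10⁻⁶ M

8.10×10⁻⁶ M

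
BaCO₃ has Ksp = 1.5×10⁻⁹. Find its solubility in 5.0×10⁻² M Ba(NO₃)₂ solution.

3.0×10⁻⁸ M

BaCO₃(s) ⇌ Ba²⁺(aq) + CO₃²⁻(aq)
The solution already contains Ba²⁺ at 5.0×10⁻² M. Let s be the molar solubility of BaCO₃.
[Ba²⁺] ≈ 5.0×10⁻² M (common ion dominates); [CO₃²⁻] = s.
Ksp = [Ba²⁺][CO₃²⁻] = (5.0×10⁻²)s
s = 1.5×10⁻⁹ / (5.0×10⁻²) = 3.0×10⁻⁸
s = 3.0×10⁻⁸ M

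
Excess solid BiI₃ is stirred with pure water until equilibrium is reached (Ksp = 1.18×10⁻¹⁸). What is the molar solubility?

BiI₃(s) ⇌ Bi³⁺(aq) + 3 I⁻(aq)
Let s be the molar solubility. Then [Bi³⁺] = s and [I⁻] = 3s.
Ksp = [Bi³⁺][I⁻]^3 = s · (3s)^3 = 27s^4
27s^4 = 1.18×10⁻¹⁸  ⇒  s^4 = 4.37×10⁻²⁰
Taking the 4th root, s = 1.45×10⁻⁵ mol L⁻¹.

1.45×10⁻⁵ M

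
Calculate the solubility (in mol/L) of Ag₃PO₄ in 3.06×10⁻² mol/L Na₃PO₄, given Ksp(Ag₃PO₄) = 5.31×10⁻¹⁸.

Ag₃PO₄(s) ⇌ 3 Ag⁺(aq) + PO₄³⁻(aq)
Let s be the solubility of Ag₃PO₄ here. The common ion gives [PO₄³⁻] ≈ 3.06×10⁻² mol/L, and [Ag⁺] = 3s.
Ksp = [Ag⁺]^3[PO₄³⁻] = (3s)^3(3.06×10⁻²)
(3s)^3 = 5.31×10⁻¹⁸ / (3.06×10⁻²) = 1.74×10⁻¹⁶
s = 1.86×10⁻⁶ mol/L

1.86×10⁻⁶ M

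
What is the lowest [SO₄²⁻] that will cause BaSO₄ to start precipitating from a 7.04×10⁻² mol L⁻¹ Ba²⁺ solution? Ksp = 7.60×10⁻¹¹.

1.08×10⁻⁹ M

Precipitation of each salt begins when its ion product equals Ksp.
BaSO₄(s) ⇌ Ba²⁺(aq) + SO₄²⁻(aq)
Ksp = [Ba²⁺][SO₄²⁻] = [SO₄²⁻](7.04×10⁻²)
[SO₄²⁻] = 7.60×10⁻¹¹ / (7.04×10⁻²) = 1.08×10⁻⁹
[SO₄²⁻] = 1.08×10⁻⁹ mol L⁻¹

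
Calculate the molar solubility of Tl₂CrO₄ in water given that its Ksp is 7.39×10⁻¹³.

Tl₂CrO₄(s) ⇌ 2 Tl⁺(aq) + CrO₄²⁻(aq)
With molar solubility s: [Tl⁺] = 2s, [CrO₄²⁻] = s.
Ksp = [Tl⁺]^2[CrO₄²⁻] = (2s)^2 · s = 4s^3
4s^3 = 7.39×10⁻¹³  ⇒  s^3 = 1.85×10⁻¹³
Taking the 3rd root, s = 5.70×10⁻⁵ mol L⁻¹.

5.70×10⁻⁵ M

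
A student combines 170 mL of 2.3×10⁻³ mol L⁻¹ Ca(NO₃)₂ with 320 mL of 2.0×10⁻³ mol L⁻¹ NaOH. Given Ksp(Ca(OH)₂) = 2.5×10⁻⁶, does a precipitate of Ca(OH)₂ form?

No

The combined volume is 490 mL.
[Ca²⁺] = (2.3×10⁻³)(170)/490 = 8.0×10⁻⁴ mol L⁻¹
[OH⁻] = (2.0×10⁻³)(320)/490 = 1.3×10⁻³ mol L⁻¹
Q = [Ca²⁺][OH⁻]^2 = 1.4×10⁻⁹
Q < Ksp (1.4×10⁻⁹ vs 2.5×10⁻⁶); the solution remains unsaturated and no precipitate forms.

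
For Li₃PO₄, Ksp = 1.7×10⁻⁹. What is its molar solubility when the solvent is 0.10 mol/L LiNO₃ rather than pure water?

Li₃PO₄(s) ⇌ 3 Li⁺(aq) + PO₄³⁻(aq)
The solution already contains Li⁺ at 0.10 mol/L. Let s be the molar solubility of Li₃PO₄.
[Li⁺] ≈ 0.10 mol/L (common ion dominates); [PO₄³⁻] = s.
Ksp = [Li⁺]^3[PO₄³⁻] = (0.10)^3s
s = 1.7×10⁻⁹ / (0.10)^3 = 1.7×10⁻⁶
s = 1.7×10⁻⁶ mol/L

1.7×10⁻⁶ M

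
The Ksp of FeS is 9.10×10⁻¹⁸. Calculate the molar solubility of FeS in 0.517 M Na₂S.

FeS(s) ⇌ Fe²⁺(aq) + S²⁻(aq)
With S²⁻ already at 0.517 M and s small, take [S²⁻] ≈ 0.517 M and [Fe²⁺] = s.
Ksp = [Fe²⁺][S²⁻] = s(0.517)
s = 9.10×10⁻¹⁸ / (0.517) = 1.76×10⁻¹⁷
s = 1.76×10⁻¹⁷ M

1.76×10⁻¹⁷ M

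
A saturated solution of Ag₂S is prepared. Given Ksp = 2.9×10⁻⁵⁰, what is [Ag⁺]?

3.9×10⁻¹⁷ M

Ag₂S(s) ⇌ 2 Ag⁺(aq) + S²⁻(aq)
With molar solubility s: [Ag⁺] = 2s, [S²⁻] = s.
Ksp = [Ag⁺]^2[S²⁻] = (2s)^2 · s = 4s^3 = 2.9×10⁻⁵⁰
s = 1.9×10⁻¹⁷ mol L⁻¹
[Ag⁺] = 2s = 3.9×10⁻¹⁷ mol L⁻¹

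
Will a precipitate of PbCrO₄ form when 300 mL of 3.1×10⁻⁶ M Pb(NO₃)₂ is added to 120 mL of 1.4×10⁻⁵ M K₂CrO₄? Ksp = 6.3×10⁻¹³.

Total volume after mixing = 300 + 120 = 420 mL.
[Pb²⁺] = (3.1×10⁻⁶)(300)/420 = 2.2×10⁻⁶ M
[CrO₄²⁻] = (1.4×10⁻⁵)(120)/420 = 4.0×10⁻⁶ M
Q = [Pb²⁺][CrO₄²⁻] = 8.9×10⁻¹²
Since Q (8.9×10⁻¹²) exceeds Ksp (6.3×10⁻¹³), PbCrO₄ will precipitate.

Yes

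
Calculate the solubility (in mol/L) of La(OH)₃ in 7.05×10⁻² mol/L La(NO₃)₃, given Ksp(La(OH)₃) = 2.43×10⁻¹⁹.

5.04×10⁻⁷ M

La(OH)₃(s) ⇌ La³⁺(aq) + 3 OH⁻(aq)
The solution already contains La³⁺ at 7.05×10⁻² mol/L. Let s be the molar solubility of La(OH)₃.
[La³⁺] ≈ 7.05×10⁻² mol/L (common ion dominates); [OH⁻] = 3s.
Ksp = [La³⁺][OH⁻]^3 = (7.05×10⁻²)(3s)^3
(3s)^3 = 2.43×10⁻¹⁹ / (7.05×10⁻²) = 3.45×10⁻¹⁸
s = 5.04×10⁻⁷ mol/L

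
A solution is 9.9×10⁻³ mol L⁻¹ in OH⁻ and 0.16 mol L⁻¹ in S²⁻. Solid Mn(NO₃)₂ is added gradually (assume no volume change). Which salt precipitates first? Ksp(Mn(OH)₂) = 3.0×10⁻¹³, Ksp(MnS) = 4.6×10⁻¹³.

MnS

Precipitation of each salt begins when its ion product equals Ksp.
For Mn(OH)₂: [Mn²⁺] = (Ksp/[OH⁻]^2) = 3.1×10⁻⁹ mol L⁻¹
For MnS: [Mn²⁺] = (Ksp/[S²⁻]) = 2.9×10⁻¹² mol L⁻¹
MnS requires the lower [Mn²⁺], so it precipitates first.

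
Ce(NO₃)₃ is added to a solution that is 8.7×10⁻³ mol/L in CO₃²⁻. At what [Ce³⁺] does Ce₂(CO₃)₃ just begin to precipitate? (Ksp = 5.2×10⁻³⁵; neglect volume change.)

8.9×10⁻¹⁵ M

A salt starts to precipitate once the ion product Q reaches its Ksp.
Ce₂(CO₃)₃(s) ⇌ 2 Ce³⁺(aq) + 3 CO₃²⁻(aq)
Ksp = [Ce³⁺]^2[CO₃²⁻]^3 = [Ce³⁺]^2(8.7×10⁻³)^3
[Ce³⁺]^2 = 5.2×10⁻³⁵ / (8.7×10⁻³)^3 = 7.9×10⁻²⁹
[Ce³⁺] = 8.9×10⁻¹⁵ mol/L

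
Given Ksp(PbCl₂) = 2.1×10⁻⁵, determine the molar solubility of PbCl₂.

1.7×10⁻² M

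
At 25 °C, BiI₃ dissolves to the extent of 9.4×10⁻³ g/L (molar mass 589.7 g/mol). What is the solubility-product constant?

Convert to molarity: s = 9.4×10⁻³ / 589.7 = 1.594×10⁻⁵ mol/L
BiI₃(s) ⇌ Bi³⁺(aq) + 3 I⁻(aq)
Call the molar solubility s, so that [Bi³⁺] = s and [I⁻] = 3s.
Ksp = [Bi³⁺][I⁻]^3 = s · (3s)^3 = 27s^4
Ksp = 27 × (1.594×10⁻⁵)^4 = 1.7×10⁻¹⁸

Ksp = 1.7×10⁻¹⁸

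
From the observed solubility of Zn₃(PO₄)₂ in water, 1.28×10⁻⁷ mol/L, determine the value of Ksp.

Zn₃(PO₄)₂(s) ⇌ 3 Zn²⁺(aq) + 2 PO₄³⁻(aq)
For each mole of Zn₃(PO₄)₂ that dissolves per liter, [Zn²⁺] = 3s and [PO₄³⁻] = 2s; let s denote this solubility.
Ksp = [Zn²⁺]^3[PO₄³⁻]^2 = (3s)^3 · (2s)^2 = 108s^5
Ksp = 108 × (1.28×10⁻⁷)^5 = 3.71×10⁻³³

Ksp = 3.71×10⁻³³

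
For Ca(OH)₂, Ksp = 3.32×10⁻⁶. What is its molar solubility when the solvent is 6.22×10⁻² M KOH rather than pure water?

Ca(OH)₂(s) ⇌ Ca²⁺(aq) + 2 OH⁻(aq)
The solution already contains OH⁻ at 6.22×10⁻² M. Let s be the molar solubility of Ca(OH)₂.
[OH⁻] ≈ 6.22×10⁻² M (common ion dominates); [Ca²⁺] = s.
Ksp = [Ca²⁺][OH⁻]^2 = s(6.22×10⁻²)^2
s = 3.32×10⁻⁶ / (6.22×10⁻²)^2 = 8.58×10⁻⁴
s = 8.58×10⁻⁴ M

8.58×10⁻⁴ M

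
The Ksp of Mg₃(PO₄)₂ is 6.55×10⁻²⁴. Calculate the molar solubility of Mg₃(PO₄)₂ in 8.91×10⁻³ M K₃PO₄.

1.45×10⁻⁷ M

Mg₃(PO₄)₂(s) ⇌ 3 Mg²⁺(aq) + 2 PO₄³⁻(aq)
With PO₄³⁻ already at 8.91×10⁻³ M and s small, take [PO₄³⁻] ≈ 8.91×10⁻³ M and [Mg²⁺] = 3s.
Ksp = [Mg²⁺]^3[PO₄³⁻]^2 = (3s)^3(8.91×10⁻³)^2
(3s)^3 = 6.55×10⁻²⁴ / (8.91×10⁻³)^2 = 8.25×10⁻²⁰
s = 1.45×10⁻⁷ M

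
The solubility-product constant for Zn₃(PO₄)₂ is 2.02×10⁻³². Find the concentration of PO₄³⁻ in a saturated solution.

Zn₃(PO₄)₂(s) ⇌ 3 Zn²⁺(aq) + 2 PO₄³⁻(aq)
Let s be the molar solubility. Then [Zn²⁺] = 3s and [PO₄³⁻] = 2s.
Ksp = [Zn²⁺]^3[PO₄³⁻]^2 = (3s)^3 · (2s)^2 = 108s^5 = 2.02×10⁻³²
s = 1.80×10⁻⁷ M
[PO₄³⁻] = 2s = 3.59×10⁻⁷ M

3.59×10⁻⁷ M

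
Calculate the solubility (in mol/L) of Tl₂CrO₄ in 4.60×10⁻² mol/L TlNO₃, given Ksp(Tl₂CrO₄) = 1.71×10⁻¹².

Tl₂CrO₄(s) ⇌ 2 Tl⁺(aq) + CrO₄²⁻(aq)
Let s be the solubility of Tl₂CrO₄ here. The common ion gives [Tl⁺] ≈ 4.60×10⁻² mol/L, and [CrO₄²⁻] = s.
Ksp = [Tl⁺]^2[CrO₄²⁻] = (4.60×10⁻²)^2s
s = 1.71×10⁻¹² / (4.60×10⁻²)^2 = 8.08×10⁻¹⁰
s = 8.08×10⁻¹⁰ mol/L

8.08×10⁻¹⁰ M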